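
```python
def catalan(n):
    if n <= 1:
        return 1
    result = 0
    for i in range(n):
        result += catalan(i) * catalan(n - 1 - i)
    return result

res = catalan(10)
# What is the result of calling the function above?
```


catalan(10)
= sum of catalan(i) * catalan(10-1-i) for i in 0..9
First compute sub-values bottom-up:
  catalan(0) = 1, catalan(1) = 1
  catalan(2) = 1*1 + 1*1 = 2
  catalan(3) = 1*2 + 1*1 + 2*1 = 5
  catalan(4) = 1*5 + 1*2 + 2*1 + 5*1 = 14
  catalan(5) = 1*14 + 1*5 + 2*2 + 5*1 + 14*1 = 42
  catalan(6) = 1*42 + 1*14 + 2*5 + 5*2 + 14*1 + 42*1 = 132
  catalan(7) = 1*132 + 1*42 + 2*14 + 5*5 + 14*2 + 42*1 + 132*1 = 429
  catalan(8) = 1*429 + 1*132 + 2*42 + 5*14 + 14*5 + 42*2 + 132*1 + 429*1 = 1430
  catalan(9) = 1*1430 + 1*429 + 2*132 + 5*42 + 14*14 + 42*5 + 132*2 + 429*1 + 1430*1 = 4862
Now catalan(10):
  catalan(0)*catalan(9) = 1*4862 = 4862
  catalan(1)*catalan(8) = 1*1430 = 1430
  catalan(2)*catalan(7) = 2*429 = 858
  catalan(3)*catalan(6) = 5*132 = 660
  catalan(4)*catalan(5) = 14*42 = 588
  catalan(5)*catalan(4) = 42*14 = 588
  catalan(6)*catalan(3) = 132*5 = 660
  catalan(7)*catalan(2) = 429*2 = 858
  catalan(8)*catalan(1) = 1430*1 = 1430
  catalan(9)*catalan(0) = 4862*1 = 4862
= 4862 + 1430 + 858 + 660 + 588 + 588 + 660 + 858 + 1430 + 4862
= 16796


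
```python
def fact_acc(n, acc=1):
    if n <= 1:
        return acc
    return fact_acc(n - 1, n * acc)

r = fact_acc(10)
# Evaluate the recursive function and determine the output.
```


fact_acc(10, 1)
= fact_acc(9, 10 * 1) = fact_acc(9, 10)
= fact_acc(8, 9 * 10) = fact_acc(8, 90)
= fact_acc(7, 8 * 90) = fact_acc(7, 720)
= fact_acc(6, 7 * 720) = fact_acc(6, 5040)
= fact_acc(5, 6 * 5040) = fact_acc(5, 30240)
= fact_acc(4, 5 * 30240) = fact_acc(4, 151200)
= fact_acc(3, 4 * 151200) = fact_acc(3, 604800)
= fact_acc(2, 3 * 604800) = fact_acc(2, 1814400)
= fact_acc(1, 2 * 1814400) = fact_acc(1, 3628800)
n <= 1, return acc = 3628800


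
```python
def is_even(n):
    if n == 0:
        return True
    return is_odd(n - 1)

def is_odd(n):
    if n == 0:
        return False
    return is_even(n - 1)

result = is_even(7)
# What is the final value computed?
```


is_even(7)
= is_odd(6)
= is_even(5)
= is_odd(4)
= is_even(3)
= is_odd(2)
= is_even(1)
= is_odd(0)
n == 0: return False
= False


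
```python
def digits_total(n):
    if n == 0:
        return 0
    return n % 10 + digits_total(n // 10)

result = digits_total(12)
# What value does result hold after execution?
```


digits_total(12)
= 2 + digits_total(1)
= 2 + 1 + digits_total(0)
= 2 + 1 + 0
= 3


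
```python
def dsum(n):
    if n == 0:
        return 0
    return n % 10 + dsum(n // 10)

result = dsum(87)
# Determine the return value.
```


dsum(87)
= 7 + dsum(8)
= 7 + 8 + dsum(0)
= 7 + 8 + 0
= 15


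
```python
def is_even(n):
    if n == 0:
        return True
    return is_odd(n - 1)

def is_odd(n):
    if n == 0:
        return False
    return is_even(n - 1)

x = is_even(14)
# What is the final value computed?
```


is_even(14)
= is_odd(13)
= is_even(12)
= is_odd(11)
= is_even(10)
= is_odd(9)
= is_even(8)
= is_odd(7)
= is_even(6)
= is_odd(5)
= is_even(4)
= is_odd(3)
= is_even(2)
= is_odd(1)
= is_even(0)
n == 0: return True
= True


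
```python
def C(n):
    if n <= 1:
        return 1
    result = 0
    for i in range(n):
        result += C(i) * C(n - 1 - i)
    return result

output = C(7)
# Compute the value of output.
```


C(7)
= sum of C(i) * C(7-1-i) for i in 0..6
First compute sub-values bottom-up:
  C(0) = 1, C(1) = 1
  C(2) = 1*1 + 1*1 = 2
  C(3) = 1*2 + 1*1 + 2*1 = 5
  C(4) = 1*5 + 1*2 + 2*1 + 5*1 = 14
  C(5) = 1*14 + 1*5 + 2*2 + 5*1 + 14*1 = 42
  C(6) = 1*42 + 1*14 + 2*5 + 5*2 + 14*1 + 42*1 = 132
Now C(7):
  C(0)*C(6) = 1*132 = 132
  C(1)*C(5) = 1*42 = 42
  C(2)*C(4) = 2*14 = 28
  C(3)*C(3) = 5*5 = 25
  C(4)*C(2) = 14*2 = 28
  C(5)*C(1) = 42*1 = 42
  C(6)*C(0) = 132*1 = 132
= 132 + 42 + 28 + 25 + 28 + 42 + 132
= 429


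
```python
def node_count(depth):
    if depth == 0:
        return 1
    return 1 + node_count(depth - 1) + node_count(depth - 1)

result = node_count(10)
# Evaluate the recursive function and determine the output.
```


node_count(10)
= 1 + node_count(9) + node_count(9)
= 1 + 2 * node_count(9)
node_count(k) = 2^(k+1) - 1
node_count(0) = 1
node_count(1) = 3
node_count(2) = 7
node_count(3) = 15
node_count(4) = 31
node_count(10) = 2^11 - 1 = 2047


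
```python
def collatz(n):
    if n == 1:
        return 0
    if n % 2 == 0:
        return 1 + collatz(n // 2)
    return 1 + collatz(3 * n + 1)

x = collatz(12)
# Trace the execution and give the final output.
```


collatz(12)
12 is even -> collatz(6)
6 is even -> collatz(3)
3 is odd -> 3*3+1 = 10 -> collatz(10)
10 is even -> collatz(5)
5 is odd -> 3*5+1 = 16 -> collatz(16)
16 is even -> collatz(8)
8 is even -> collatz(4)
4 is even -> collatz(2)
2 is even -> collatz(1)
Reached 1 after 9 steps
= 9


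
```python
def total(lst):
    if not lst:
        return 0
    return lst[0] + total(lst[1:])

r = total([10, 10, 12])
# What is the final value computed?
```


total([10, 10, 12])
= 10 + total([10, 12])
= 10 + 10 + total([12])
= 10 + 10 + 12 + total([])
= 10 + 10 + 12 + 0
= 32


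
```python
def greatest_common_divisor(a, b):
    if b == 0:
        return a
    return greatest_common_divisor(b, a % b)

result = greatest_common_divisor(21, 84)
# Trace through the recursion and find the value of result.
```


greatest_common_divisor(21, 84)
= greatest_common_divisor(84, 21 % 84) = greatest_common_divisor(84, 21)
= greatest_common_divisor(21, 84 % 21) = greatest_common_divisor(21, 0)
b == 0, return a = 21


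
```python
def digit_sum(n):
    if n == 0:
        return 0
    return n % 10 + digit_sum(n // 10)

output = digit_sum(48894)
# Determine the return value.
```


digit_sum(48894)
= 4 + digit_sum(4889)
= 4 + 9 + digit_sum(488)
= 4 + 9 + 8 + digit_sum(48)
= 4 + 9 + 8 + 8 + digit_sum(4)
= 4 + 9 + 8 + 8 + 4 + digit_sum(0)
= 4 + 9 + 8 + 8 + 4 + 0
= 33


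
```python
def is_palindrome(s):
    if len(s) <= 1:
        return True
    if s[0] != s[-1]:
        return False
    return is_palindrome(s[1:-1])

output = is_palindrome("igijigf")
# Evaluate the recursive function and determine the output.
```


is_palindrome("igijigf")
"igijigf": s[0]='i' != s[-1]='f' -> False
= False


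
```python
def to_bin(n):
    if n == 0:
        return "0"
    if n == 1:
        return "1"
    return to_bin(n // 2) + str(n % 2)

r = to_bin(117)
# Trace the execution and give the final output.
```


to_bin(117)
= to_bin(58) + "1"
= to_bin(29) + "0" + "1"
= to_bin(14) + "1" + "0" + "1"
= to_bin(7) + "0" + "1" + "0" + "1"
= to_bin(3) + "1" + "0" + "1" + "0" + "1"
= to_bin(1) + "1" + "1" + "0" + "1" + "0" + "1"
= "1" + "1" + "1" + "0" + "1" + "0" + "1"
= "1110101"


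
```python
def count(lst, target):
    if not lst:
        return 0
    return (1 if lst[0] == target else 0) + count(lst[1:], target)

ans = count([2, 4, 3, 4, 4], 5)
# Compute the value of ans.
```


count([2, 4, 3, 4, 4], 5)
lst[0]=2 != 5: 0 + count([4, 3, 4, 4], 5)
lst[0]=4 != 5: 0 + count([3, 4, 4], 5)
lst[0]=3 != 5: 0 + count([4, 4], 5)
lst[0]=4 != 5: 0 + count([4], 5)
lst[0]=4 != 5: 0 + count([], 5)
= 0


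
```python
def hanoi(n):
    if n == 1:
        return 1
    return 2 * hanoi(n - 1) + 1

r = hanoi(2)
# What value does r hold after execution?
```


hanoi(2)
= 2 * hanoi(1) + 1
Now compute bottom-up:
hanoi(1) = 1
hanoi(2) = 2 * 1 + 1 = 3
= 3


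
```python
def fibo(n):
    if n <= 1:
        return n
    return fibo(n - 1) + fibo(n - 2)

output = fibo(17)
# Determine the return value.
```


fibo(17)
= fibo(16) + fibo(15)
= (fibo(15) + fibo(14)) + fibo(15)
Computing bottom-up: fibo(0)=0, fibo(1)=1, fibo(2)=1, fibo(3)=2, fibo(4)=3, fibo(5)=5, fibo(6)=8, fibo(7)=13, fibo(8)=21, fibo(9)=34, fibo(10)=55, fibo(11)=89, fibo(12)=144, fibo(13)=233, fibo(14)=377, fibo(15)=610, fibo(16)=987, fibo(17)=1597
= 1597


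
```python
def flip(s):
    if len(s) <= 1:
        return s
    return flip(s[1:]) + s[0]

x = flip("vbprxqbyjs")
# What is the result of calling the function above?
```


flip("vbprxqbyjs")
= flip("bprxqbyjs") + "v"
= flip("prxqbyjs") + "b" + "v"
= flip("rxqbyjs") + "p" + "b" + "v"
= flip("xqbyjs") + "r" + "p" + "b" + "v"
= flip("qbyjs") + "x" + "r" + "p" + "b" + "v"
= flip("byjs") + "q" + "x" + "r" + "p" + "b" + "v"
= flip("yjs") + "b" + "q" + "x" + "r" + "p" + "b" + "v"
= flip("js") + "y" + "b" + "q" + "x" + "r" + "p" + "b" + "v"
= flip("s") + "j" + "y" + "b" + "q" + "x" + "r" + "p" + "b" + "v"
= "s" + "j" + "y" + "b" + "q" + "x" + "r" + "p" + "b" + "v"
= "sjybqxrpbv"


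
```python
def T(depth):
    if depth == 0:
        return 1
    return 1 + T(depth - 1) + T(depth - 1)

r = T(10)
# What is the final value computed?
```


T(10)
= 1 + T(9) + T(9)
= 1 + 2 * T(9)
T(k) = 2^(k+1) - 1
T(0) = 1
T(1) = 3
T(2) = 7
T(3) = 15
T(4) = 31
T(10) = 2^11 - 1 = 2047


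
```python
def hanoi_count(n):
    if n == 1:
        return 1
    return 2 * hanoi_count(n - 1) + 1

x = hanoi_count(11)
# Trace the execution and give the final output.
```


hanoi_count(11)
= 2 * hanoi_count(10) + 1
= 2 * (2 * hanoi_count(9) + 1) + 1
= 2 * (2 * (2 * hanoi_count(8) + 1) + 1) + 1
= 2 * (2 * (2 * (2 * hanoi_count(7) + 1) + 1) + 1) + 1
= 2 * (2 * (2 * (2 * (2 * hanoi_count(6) + 1) + 1) + 1) + 1) + 1
= 2 * (2 * (2 * (2 * (2 * (2 * hanoi_count(5) + 1) + 1) + 1) + 1) + 1) + 1
= 2 * (2 * (2 * (2 * (2 * (2 * (2 * hanoi_count(4) + 1) + 1) + 1) + 1) + 1) + 1) + 1
= 2 * (2 * (2 * (2 * (2 * (2 * (2 * (2 * hanoi_count(3) + 1) + 1) + 1) + 1) + 1) + 1) + 1) + 1
= 2 * (2 * (2 * (2 * (2 * (2 * (2 * (2 * (2 * hanoi_count(2) + 1) + 1) + 1) + 1) + 1) + 1) + 1) + 1) + 1
= 2 * (2 * (2 * (2 * (2 * (2 * (2 * (2 * (2 * (2 * hanoi_count(1) + 1) + 1) + 1) + 1) + 1) + 1) + 1) + 1) + 1) + 1
Now compute bottom-up:
hanoi_count(1) = 1
hanoi_count(2) = 2 * 1 + 1 = 3
hanoi_count(3) = 2 * 3 + 1 = 7
hanoi_count(4) = 2 * 7 + 1 = 15
hanoi_count(5) = 2 * 15 + 1 = 31
hanoi_count(6) = 2 * 31 + 1 = 63
hanoi_count(7) = 2 * 63 + 1 = 127
hanoi_count(8) = 2 * 127 + 1 = 255
hanoi_count(9) = 2 * 255 + 1 = 511
hanoi_count(10) = 2 * 511 + 1 = 1023
hanoi_count(11) = 2 * 1023 + 1 = 2047
= 2047


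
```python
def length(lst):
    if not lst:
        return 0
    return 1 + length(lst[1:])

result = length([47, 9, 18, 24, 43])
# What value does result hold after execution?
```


length([47, 9, 18, 24, 43])
= 1 + length([9, 18, 24, 43])
= 1 + 1 + length([18, 24, 43])
= 1 + 1 + 1 + length([24, 43])
= 1 + 1 + 1 + 1 + length([43])
= 1 + 1 + 1 + 1 + 1 + length([])
= 1 + 1 + 1 + 1 + 1 + 0
= 5


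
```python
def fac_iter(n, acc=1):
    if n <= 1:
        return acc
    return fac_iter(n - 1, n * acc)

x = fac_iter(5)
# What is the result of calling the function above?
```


fac_iter(5, 1)
= fac_iter(4, 5 * 1) = fac_iter(4, 5)
= fac_iter(3, 4 * 5) = fac_iter(3, 20)
= fac_iter(2, 3 * 20) = fac_iter(2, 60)
= fac_iter(1, 2 * 60) = fac_iter(1, 120)
n <= 1, return acc = 120


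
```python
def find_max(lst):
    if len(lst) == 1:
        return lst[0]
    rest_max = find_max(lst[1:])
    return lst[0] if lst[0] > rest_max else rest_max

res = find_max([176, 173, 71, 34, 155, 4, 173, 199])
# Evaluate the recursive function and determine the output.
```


find_max([176, 173, 71, 34, 155, 4, 173, 199])
= compare 176 with find_max([173, 71, 34, 155, 4, 173, 199])
= compare 173 with find_max([71, 34, 155, 4, 173, 199])
= compare 71 with find_max([34, 155, 4, 173, 199])
= compare 34 with find_max([155, 4, 173, 199])
= compare 155 with find_max([4, 173, 199])
= compare 4 with find_max([173, 199])
= compare 173 with find_max([199])
Base: find_max([199]) = 199
compare 173 with 199: max = 199
compare 4 with 199: max = 199
compare 155 with 199: max = 199
compare 34 with 199: max = 199
compare 71 with 199: max = 199
compare 173 with 199: max = 199
compare 176 with 199: max = 199
= 199


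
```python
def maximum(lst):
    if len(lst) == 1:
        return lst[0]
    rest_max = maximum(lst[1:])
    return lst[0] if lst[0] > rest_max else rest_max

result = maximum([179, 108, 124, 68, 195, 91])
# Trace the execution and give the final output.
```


maximum([179, 108, 124, 68, 195, 91])
= compare 179 with maximum([108, 124, 68, 195, 91])
= compare 108 with maximum([124, 68, 195, 91])
= compare 124 with maximum([68, 195, 91])
= compare 68 with maximum([195, 91])
= compare 195 with maximum([91])
Base: maximum([91]) = 91
compare 195 with 91: max = 195
compare 68 with 195: max = 195
compare 124 with 195: max = 195
compare 108 with 195: max = 195
compare 179 with 195: max = 195
= 195


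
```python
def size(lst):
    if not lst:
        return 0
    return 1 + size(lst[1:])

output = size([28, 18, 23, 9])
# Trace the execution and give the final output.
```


size([28, 18, 23, 9])
= 1 + size([18, 23, 9])
= 1 + 1 + size([23, 9])
= 1 + 1 + 1 + size([9])
= 1 + 1 + 1 + 1 + size([])
= 1 + 1 + 1 + 1 + 0
= 4


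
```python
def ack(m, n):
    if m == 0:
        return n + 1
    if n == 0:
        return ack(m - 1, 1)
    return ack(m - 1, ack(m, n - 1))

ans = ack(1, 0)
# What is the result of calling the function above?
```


ack(1, 0)
n == 0: return ack(0, 1)
= ack(0, 1) = 2
= 2


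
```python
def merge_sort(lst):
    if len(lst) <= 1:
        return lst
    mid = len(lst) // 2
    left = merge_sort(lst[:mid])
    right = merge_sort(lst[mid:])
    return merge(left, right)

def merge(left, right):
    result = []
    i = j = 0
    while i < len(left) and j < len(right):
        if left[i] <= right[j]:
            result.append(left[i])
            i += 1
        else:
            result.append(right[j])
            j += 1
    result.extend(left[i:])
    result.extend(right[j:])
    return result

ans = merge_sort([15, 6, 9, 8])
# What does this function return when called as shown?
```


merge_sort([15, 6, 9, 8])
Split into [15, 6] and [9, 8]
Left sorted: [6, 15]
Right sorted: [8, 9]
Merge [6, 15] and [8, 9]
= [6, 8, 9, 15]


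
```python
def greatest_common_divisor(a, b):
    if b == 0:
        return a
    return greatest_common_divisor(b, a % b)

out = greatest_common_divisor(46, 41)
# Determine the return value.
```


greatest_common_divisor(46, 41)
= greatest_common_divisor(41, 46 % 41) = greatest_common_divisor(41, 5)
= greatest_common_divisor(5, 41 % 5) = greatest_common_divisor(5, 1)
= greatest_common_divisor(1, 5 % 1) = greatest_common_divisor(1, 0)
b == 0, return a = 1


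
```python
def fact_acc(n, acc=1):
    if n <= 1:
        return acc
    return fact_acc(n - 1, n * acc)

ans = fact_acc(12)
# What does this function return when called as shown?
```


fact_acc(12, 1)
= fact_acc(11, 12 * 1) = fact_acc(11, 12)
= fact_acc(10, 11 * 12) = fact_acc(10, 132)
= fact_acc(9, 10 * 132) = fact_acc(9, 1320)
= fact_acc(8, 9 * 1320) = fact_acc(8, 11880)
= fact_acc(7, 8 * 11880) = fact_acc(7, 95040)
= fact_acc(6, 7 * 95040) = fact_acc(6, 665280)
= fact_acc(5, 6 * 665280) = fact_acc(5, 3991680)
= fact_acc(4, 5 * 3991680) = fact_acc(4, 19958400)
= fact_acc(3, 4 * 19958400) = fact_acc(3, 79833600)
= fact_acc(2, 3 * 79833600) = fact_acc(2, 239500800)
= fact_acc(1, 2 * 239500800) = fact_acc(1, 479001600)
n <= 1, return acc = 479001600


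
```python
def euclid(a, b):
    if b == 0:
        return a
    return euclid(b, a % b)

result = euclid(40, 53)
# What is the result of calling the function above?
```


euclid(40, 53)
= euclid(53, 40 % 53) = euclid(53, 40)
= euclid(40, 53 % 40) = euclid(40, 13)
= euclid(13, 40 % 13) = euclid(13, 1)
= euclid(1, 13 % 1) = euclid(1, 0)
b == 0, return a = 1


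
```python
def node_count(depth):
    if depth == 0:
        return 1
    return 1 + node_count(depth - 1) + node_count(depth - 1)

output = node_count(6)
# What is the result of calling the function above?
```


node_count(6)
= 1 + node_count(5) + node_count(5)
= 1 + 2 * node_count(5)
node_count(k) = 2^(k+1) - 1
node_count(0) = 1
node_count(1) = 3
node_count(2) = 7
node_count(3) = 15
node_count(4) = 31
node_count(6) = 2^7 - 1 = 127


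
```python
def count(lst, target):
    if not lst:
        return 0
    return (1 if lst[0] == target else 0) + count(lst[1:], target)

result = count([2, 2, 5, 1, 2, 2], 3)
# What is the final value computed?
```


count([2, 2, 5, 1, 2, 2], 3)
lst[0]=2 != 3: 0 + count([2, 5, 1, 2, 2], 3)
lst[0]=2 != 3: 0 + count([5, 1, 2, 2], 3)
lst[0]=5 != 3: 0 + count([1, 2, 2], 3)
lst[0]=1 != 3: 0 + count([2, 2], 3)
lst[0]=2 != 3: 0 + count([2], 3)
lst[0]=2 != 3: 0 + count([], 3)
= 0


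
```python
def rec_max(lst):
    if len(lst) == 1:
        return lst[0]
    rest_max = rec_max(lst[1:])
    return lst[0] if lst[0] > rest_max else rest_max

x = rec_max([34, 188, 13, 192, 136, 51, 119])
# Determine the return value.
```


rec_max([34, 188, 13, 192, 136, 51, 119])
= compare 34 with rec_max([188, 13, 192, 136, 51, 119])
= compare 188 with rec_max([13, 192, 136, 51, 119])
= compare 13 with rec_max([192, 136, 51, 119])
= compare 192 with rec_max([136, 51, 119])
= compare 136 with rec_max([51, 119])
= compare 51 with rec_max([119])
Base: rec_max([119]) = 119
compare 51 with 119: max = 119
compare 136 with 119: max = 136
compare 192 with 136: max = 192
compare 13 with 192: max = 192
compare 188 with 192: max = 192
compare 34 with 192: max = 192
= 192


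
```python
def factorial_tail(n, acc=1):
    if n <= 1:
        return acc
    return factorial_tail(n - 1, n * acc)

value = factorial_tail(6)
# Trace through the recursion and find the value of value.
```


factorial_tail(6, 1)
= factorial_tail(5, 6 * 1) = factorial_tail(5, 6)
= factorial_tail(4, 5 * 6) = factorial_tail(4, 30)
= factorial_tail(3, 4 * 30) = factorial_tail(3, 120)
= factorial_tail(2, 3 * 120) = factorial_tail(2, 360)
= factorial_tail(1, 2 * 360) = factorial_tail(1, 720)
n <= 1, return acc = 720


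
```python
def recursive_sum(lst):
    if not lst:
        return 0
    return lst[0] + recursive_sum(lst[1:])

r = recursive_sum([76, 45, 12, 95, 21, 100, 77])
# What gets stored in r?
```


recursive_sum([76, 45, 12, 95, 21, 100, 77])
= 76 + recursive_sum([45, 12, 95, 21, 100, 77])
= 76 + 45 + recursive_sum([12, 95, 21, 100, 77])
= 76 + 45 + 12 + recursive_sum([95, 21, 100, 77])
= 76 + 45 + 12 + 95 + recursive_sum([21, 100, 77])
= 76 + 45 + 12 + 95 + 21 + recursive_sum([100, 77])
= 76 + 45 + 12 + 95 + 21 + 100 + recursive_sum([77])
= 76 + 45 + 12 + 95 + 21 + 100 + 77 + recursive_sum([])
= 76 + 45 + 12 + 95 + 21 + 100 + 77 + 0
= 426


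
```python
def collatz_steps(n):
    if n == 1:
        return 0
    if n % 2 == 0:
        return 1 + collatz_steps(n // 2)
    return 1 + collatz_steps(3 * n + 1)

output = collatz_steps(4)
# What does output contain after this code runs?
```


collatz_steps(4)
4 is even -> collatz_steps(2)
2 is even -> collatz_steps(1)
Reached 1 after 2 steps
= 2


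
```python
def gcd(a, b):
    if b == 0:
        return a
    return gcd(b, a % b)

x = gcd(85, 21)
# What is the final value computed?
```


gcd(85, 21)
= gcd(21, 85 % 21) = gcd(21, 1)
= gcd(1, 21 % 1) = gcd(1, 0)
b == 0, return a = 1


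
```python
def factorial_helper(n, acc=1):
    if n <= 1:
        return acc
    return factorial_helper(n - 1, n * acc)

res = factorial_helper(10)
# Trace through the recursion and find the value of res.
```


factorial_helper(10, 1)
= factorial_helper(9, 10 * 1) = factorial_helper(9, 10)
= factorial_helper(8, 9 * 10) = factorial_helper(8, 90)
= factorial_helper(7, 8 * 90) = factorial_helper(7, 720)
= factorial_helper(6, 7 * 720) = factorial_helper(6, 5040)
= factorial_helper(5, 6 * 5040) = factorial_helper(5, 30240)
= factorial_helper(4, 5 * 30240) = factorial_helper(4, 151200)
= factorial_helper(3, 4 * 151200) = factorial_helper(3, 604800)
= factorial_helper(2, 3 * 604800) = factorial_helper(2, 1814400)
= factorial_helper(1, 2 * 1814400) = factorial_helper(1, 3628800)
n <= 1, return acc = 3628800


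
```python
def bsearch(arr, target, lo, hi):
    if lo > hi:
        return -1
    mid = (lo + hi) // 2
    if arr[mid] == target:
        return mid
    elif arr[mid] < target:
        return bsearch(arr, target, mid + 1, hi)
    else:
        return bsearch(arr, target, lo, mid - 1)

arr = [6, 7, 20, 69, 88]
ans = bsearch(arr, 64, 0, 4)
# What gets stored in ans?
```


bsearch(arr, 64, 0, 4)
lo=0, hi=4, mid=2, arr[mid]=20
20 < 64, search right half
lo=3, hi=4, mid=3, arr[mid]=69
69 > 64, search left half
lo > hi, target not found, return -1
= -1


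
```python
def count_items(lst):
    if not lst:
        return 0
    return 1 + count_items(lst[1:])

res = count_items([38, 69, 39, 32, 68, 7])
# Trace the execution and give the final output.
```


count_items([38, 69, 39, 32, 68, 7])
= 1 + count_items([69, 39, 32, 68, 7])
= 1 + 1 + count_items([39, 32, 68, 7])
= 1 + 1 + 1 + count_items([32, 68, 7])
= 1 + 1 + 1 + 1 + count_items([68, 7])
= 1 + 1 + 1 + 1 + 1 + count_items([7])
= 1 + 1 + 1 + 1 + 1 + 1 + count_items([])
= 1 + 1 + 1 + 1 + 1 + 1 + 0
= 6


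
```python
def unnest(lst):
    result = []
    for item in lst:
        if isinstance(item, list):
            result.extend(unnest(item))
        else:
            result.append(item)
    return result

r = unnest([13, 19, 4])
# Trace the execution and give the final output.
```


unnest([13, 19, 4])
Processing each element:
  13 is not a list -> append 13
  19 is not a list -> append 19
  4 is not a list -> append 4
= [13, 19, 4]


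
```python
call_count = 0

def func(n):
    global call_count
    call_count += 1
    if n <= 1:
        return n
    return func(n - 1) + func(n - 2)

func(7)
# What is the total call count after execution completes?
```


func(7) calls func(6) and func(5); each non-base call branches into two more.
Let C(k) = total number of calls made by func(k), including the call to func(k) itself.
Base cases: C(0) = 1, C(1) = 1
Recurrence: C(k) = 1 + C(k-1) + C(k-2)
  C(2) = 1 + C(1) + C(0) = 1 + 1 + 1 = 3
  C(3) = 1 + C(2) + C(1) = 1 + 3 + 1 = 5
  C(4) = 1 + C(3) + C(2) = 1 + 5 + 3 = 9
  C(5) = 1 + C(4) + C(3) = 1 + 9 + 5 = 15
  C(6) = 1 + C(5) + C(4) = 1 + 15 + 9 = 25
  C(7) = 1 + C(6) + C(5) = 1 + 25 + 15 = 41
Total calls = C(7) = 41


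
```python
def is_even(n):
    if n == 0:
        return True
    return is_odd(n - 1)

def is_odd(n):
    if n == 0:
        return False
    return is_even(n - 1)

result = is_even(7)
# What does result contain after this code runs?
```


is_even(7)
= is_odd(6)
= is_even(5)
= is_odd(4)
= is_even(3)
= is_odd(2)
= is_even(1)
= is_odd(0)
n == 0: return False
= False


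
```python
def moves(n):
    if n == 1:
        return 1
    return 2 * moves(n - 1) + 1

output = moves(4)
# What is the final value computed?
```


moves(4)
= 2 * moves(3) + 1
= 2 * (2 * moves(2) + 1) + 1
= 2 * (2 * (2 * moves(1) + 1) + 1) + 1
Now compute bottom-up:
moves(1) = 1
moves(2) = 2 * 1 + 1 = 3
moves(3) = 2 * 3 + 1 = 7
moves(4) = 2 * 7 + 1 = 15
= 15


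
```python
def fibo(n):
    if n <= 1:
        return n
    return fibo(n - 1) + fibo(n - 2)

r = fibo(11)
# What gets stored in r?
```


fibo(11)
= fibo(10) + fibo(9)
= (fibo(9) + fibo(8)) + fibo(9)
Computing bottom-up: fibo(0)=0, fibo(1)=1, fibo(2)=1, fibo(3)=2, fibo(4)=3, fibo(5)=5, fibo(6)=8, fibo(7)=13, fibo(8)=21, fibo(9)=34, fibo(10)=55, fibo(11)=89
= 89


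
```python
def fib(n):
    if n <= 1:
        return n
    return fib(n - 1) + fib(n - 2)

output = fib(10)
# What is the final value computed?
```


fib(10)
= fib(9) + fib(8)
= (fib(8) + fib(7)) + fib(8)
Computing bottom-up: fib(0)=0, fib(1)=1, fib(2)=1, fib(3)=2, fib(4)=3, fib(5)=5, fib(6)=8, fib(7)=13, fib(8)=21, fib(9)=34, fib(10)=55
= 55


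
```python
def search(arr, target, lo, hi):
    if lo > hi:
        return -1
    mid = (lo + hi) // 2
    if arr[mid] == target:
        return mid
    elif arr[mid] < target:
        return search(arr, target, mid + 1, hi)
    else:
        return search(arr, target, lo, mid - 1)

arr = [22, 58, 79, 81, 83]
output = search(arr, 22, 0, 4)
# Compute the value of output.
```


search(arr, 22, 0, 4)
lo=0, hi=4, mid=2, arr[mid]=79
79 > 22, search left half
lo=0, hi=1, mid=0, arr[mid]=22
arr[0] == 22, found at index 0
= 0


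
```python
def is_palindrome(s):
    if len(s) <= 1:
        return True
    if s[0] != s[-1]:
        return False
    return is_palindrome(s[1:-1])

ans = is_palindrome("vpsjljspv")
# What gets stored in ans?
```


is_palindrome("vpsjljspv")
"vpsjljspv": s[0]='v' == s[-1]='v' -> is_palindrome("psjljsp")
"psjljsp": s[0]='p' == s[-1]='p' -> is_palindrome("sjljs")
"sjljs": s[0]='s' == s[-1]='s' -> is_palindrome("jlj")
"jlj": s[0]='j' == s[-1]='j' -> is_palindrome("l")
"l": len <= 1 -> True
= True


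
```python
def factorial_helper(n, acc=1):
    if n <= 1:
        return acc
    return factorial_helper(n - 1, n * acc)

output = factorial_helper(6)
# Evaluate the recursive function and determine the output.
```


factorial_helper(6, 1)
= factorial_helper(5, 6 * 1) = factorial_helper(5, 6)
= factorial_helper(4, 5 * 6) = factorial_helper(4, 30)
= factorial_helper(3, 4 * 30) = factorial_helper(3, 120)
= factorial_helper(2, 3 * 120) = factorial_helper(2, 360)
= factorial_helper(1, 2 * 360) = factorial_helper(1, 720)
n <= 1, return acc = 720


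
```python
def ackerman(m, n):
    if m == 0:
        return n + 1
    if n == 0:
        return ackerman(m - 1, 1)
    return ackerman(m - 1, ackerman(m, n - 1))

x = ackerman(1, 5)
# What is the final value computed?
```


ackerman(1, 5)
= ackerman(0, ackerman(1, 4))
First compute ackerman(1, 4) = 6
= ackerman(0, 6)
= 7


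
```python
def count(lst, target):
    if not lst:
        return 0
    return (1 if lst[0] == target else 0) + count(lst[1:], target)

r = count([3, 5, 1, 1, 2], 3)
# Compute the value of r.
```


count([3, 5, 1, 1, 2], 3)
lst[0]=3 == 3: 1 + count([5, 1, 1, 2], 3)
lst[0]=5 != 3: 0 + count([1, 1, 2], 3)
lst[0]=1 != 3: 0 + count([1, 2], 3)
lst[0]=1 != 3: 0 + count([2], 3)
lst[0]=2 != 3: 0 + count([], 3)
= 1


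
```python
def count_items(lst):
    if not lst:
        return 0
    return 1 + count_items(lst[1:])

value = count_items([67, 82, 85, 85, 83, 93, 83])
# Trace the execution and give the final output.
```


count_items([67, 82, 85, 85, 83, 93, 83])
= 1 + count_items([82, 85, 85, 83, 93, 83])
= 1 + 1 + count_items([85, 85, 83, 93, 83])
= 1 + 1 + 1 + count_items([85, 83, 93, 83])
= 1 + 1 + 1 + 1 + count_items([83, 93, 83])
= 1 + 1 + 1 + 1 + 1 + count_items([93, 83])
= 1 + 1 + 1 + 1 + 1 + 1 + count_items([83])
= 1 + 1 + 1 + 1 + 1 + 1 + 1 + count_items([])
= 1 + 1 + 1 + 1 + 1 + 1 + 1 + 0
= 7


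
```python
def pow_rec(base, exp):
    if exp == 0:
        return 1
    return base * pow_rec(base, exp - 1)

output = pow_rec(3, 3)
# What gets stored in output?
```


pow_rec(3, 3)
= 3 * pow_rec(3, 2)
= 3 * 3 * pow_rec(3, 1)
= 3 * 3 * 3 * pow_rec(3, 0)
= 3 * 3 * 3 * 1
= 27


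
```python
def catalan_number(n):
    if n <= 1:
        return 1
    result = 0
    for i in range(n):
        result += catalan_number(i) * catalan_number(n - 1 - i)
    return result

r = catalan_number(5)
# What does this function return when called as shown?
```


catalan_number(5)
= sum of catalan_number(i) * catalan_number(5-1-i) for i in 0..4
First compute sub-values bottom-up:
  catalan_number(0) = 1, catalan_number(1) = 1
  catalan_number(2) = 1*1 + 1*1 = 2
  catalan_number(3) = 1*2 + 1*1 + 2*1 = 5
  catalan_number(4) = 1*5 + 1*2 + 2*1 + 5*1 = 14
Now catalan_number(5):
  catalan_number(0)*catalan_number(4) = 1*14 = 14
  catalan_number(1)*catalan_number(3) = 1*5 = 5
  catalan_number(2)*catalan_number(2) = 2*2 = 4
  catalan_number(3)*catalan_number(1) = 5*1 = 5
  catalan_number(4)*catalan_number(0) = 14*1 = 14
= 14 + 5 + 4 + 5 + 14
= 42


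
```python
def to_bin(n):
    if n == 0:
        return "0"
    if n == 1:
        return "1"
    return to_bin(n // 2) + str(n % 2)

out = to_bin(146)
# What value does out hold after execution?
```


to_bin(146)
= to_bin(73) + "0"
= to_bin(36) + "1" + "0"
= to_bin(18) + "0" + "1" + "0"
= to_bin(9) + "0" + "0" + "1" + "0"
= to_bin(4) + "1" + "0" + "0" + "1" + "0"
= to_bin(2) + "0" + "1" + "0" + "0" + "1" + "0"
= to_bin(1) + "0" + "0" + "1" + "0" + "0" + "1" + "0"
= "1" + "0" + "0" + "1" + "0" + "0" + "1" + "0"
= "10010010"


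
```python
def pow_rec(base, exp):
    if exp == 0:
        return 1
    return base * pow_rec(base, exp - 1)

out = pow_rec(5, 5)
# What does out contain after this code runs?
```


pow_rec(5, 5)
= 5 * pow_rec(5, 4)
= 5 * 5 * pow_rec(5, 3)
= 5 * 5 * 5 * pow_rec(5, 2)
= 5 * 5 * 5 * 5 * pow_rec(5, 1)
= 5 * 5 * 5 * 5 * 5 * pow_rec(5, 0)
= 5 * 5 * 5 * 5 * 5 * 1
= 3125


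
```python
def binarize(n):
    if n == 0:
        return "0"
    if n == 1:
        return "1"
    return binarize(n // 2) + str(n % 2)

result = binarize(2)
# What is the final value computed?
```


binarize(2)
= binarize(1) + "0"
= "1" + "0"
= "10"


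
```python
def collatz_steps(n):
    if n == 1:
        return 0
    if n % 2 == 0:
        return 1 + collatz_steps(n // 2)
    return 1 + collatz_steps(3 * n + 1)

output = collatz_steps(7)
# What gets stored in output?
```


collatz_steps(7)
7 is odd -> 3*7+1 = 22 -> collatz_steps(22)
22 is even -> collatz_steps(11)
11 is odd -> 3*11+1 = 34 -> collatz_steps(34)
34 is even -> collatz_steps(17)
17 is odd -> 3*17+1 = 52 -> collatz_steps(52)
52 is even -> collatz_steps(26)
26 is even -> collatz_steps(13)
13 is odd -> 3*13+1 = 40 -> collatz_steps(40)
40 is even -> collatz_steps(20)
20 is even -> collatz_steps(10)
10 is even -> collatz_steps(5)
5 is odd -> 3*5+1 = 16 -> collatz_steps(16)
16 is even -> collatz_steps(8)
8 is even -> collatz_steps(4)
4 is even -> collatz_steps(2)
2 is even -> collatz_steps(1)
Reached 1 after 16 steps
= 16


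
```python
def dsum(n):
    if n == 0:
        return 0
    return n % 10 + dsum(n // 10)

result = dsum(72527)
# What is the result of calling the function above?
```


dsum(72527)
= 7 + dsum(7252)
= 7 + 2 + dsum(725)
= 7 + 2 + 5 + dsum(72)
= 7 + 2 + 5 + 2 + dsum(7)
= 7 + 2 + 5 + 2 + 7 + dsum(0)
= 7 + 2 + 5 + 2 + 7 + 0
= 23


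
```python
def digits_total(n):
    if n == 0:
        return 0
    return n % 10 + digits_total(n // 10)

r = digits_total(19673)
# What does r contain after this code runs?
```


digits_total(19673)
= 3 + digits_total(1967)
= 3 + 7 + digits_total(196)
= 3 + 7 + 6 + digits_total(19)
= 3 + 7 + 6 + 9 + digits_total(1)
= 3 + 7 + 6 + 9 + 1 + digits_total(0)
= 3 + 7 + 6 + 9 + 1 + 0
= 26


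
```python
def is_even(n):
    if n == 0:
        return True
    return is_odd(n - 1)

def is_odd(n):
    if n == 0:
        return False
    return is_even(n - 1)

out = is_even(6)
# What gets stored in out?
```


is_even(6)
= is_odd(5)
= is_even(4)
= is_odd(3)
= is_even(2)
= is_odd(1)
= is_even(0)
n == 0: return True
= True


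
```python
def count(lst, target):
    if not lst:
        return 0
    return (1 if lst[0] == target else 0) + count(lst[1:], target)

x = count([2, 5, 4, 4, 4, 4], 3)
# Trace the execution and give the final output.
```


count([2, 5, 4, 4, 4, 4], 3)
lst[0]=2 != 3: 0 + count([5, 4, 4, 4, 4], 3)
lst[0]=5 != 3: 0 + count([4, 4, 4, 4], 3)
lst[0]=4 != 3: 0 + count([4, 4, 4], 3)
lst[0]=4 != 3: 0 + count([4, 4], 3)
lst[0]=4 != 3: 0 + count([4], 3)
lst[0]=4 != 3: 0 + count([], 3)
= 0


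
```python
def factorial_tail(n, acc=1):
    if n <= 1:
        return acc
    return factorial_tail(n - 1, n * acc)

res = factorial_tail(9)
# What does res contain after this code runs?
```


factorial_tail(9, 1)
= factorial_tail(8, 9 * 1) = factorial_tail(8, 9)
= factorial_tail(7, 8 * 9) = factorial_tail(7, 72)
= factorial_tail(6, 7 * 72) = factorial_tail(6, 504)
= factorial_tail(5, 6 * 504) = factorial_tail(5, 3024)
= factorial_tail(4, 5 * 3024) = factorial_tail(4, 15120)
= factorial_tail(3, 4 * 15120) = factorial_tail(3, 60480)
= factorial_tail(2, 3 * 60480) = factorial_tail(2, 181440)
= factorial_tail(1, 2 * 181440) = factorial_tail(1, 362880)
n <= 1, return acc = 362880


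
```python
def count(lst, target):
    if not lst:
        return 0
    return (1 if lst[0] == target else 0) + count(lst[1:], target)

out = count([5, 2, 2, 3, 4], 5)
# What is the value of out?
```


count([5, 2, 2, 3, 4], 5)
lst[0]=5 == 5: 1 + count([2, 2, 3, 4], 5)
lst[0]=2 != 5: 0 + count([2, 3, 4], 5)
lst[0]=2 != 5: 0 + count([3, 4], 5)
lst[0]=3 != 5: 0 + count([4], 5)
lst[0]=4 != 5: 0 + count([], 5)
= 1


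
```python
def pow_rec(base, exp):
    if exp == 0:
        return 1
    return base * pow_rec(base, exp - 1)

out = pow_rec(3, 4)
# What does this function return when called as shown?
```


pow_rec(3, 4)
= 3 * pow_rec(3, 3)
= 3 * 3 * pow_rec(3, 2)
= 3 * 3 * 3 * pow_rec(3, 1)
= 3 * 3 * 3 * 3 * pow_rec(3, 0)
= 3 * 3 * 3 * 3 * 1
= 81


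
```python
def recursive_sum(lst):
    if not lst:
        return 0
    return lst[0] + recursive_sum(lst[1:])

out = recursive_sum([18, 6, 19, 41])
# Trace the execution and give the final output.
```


recursive_sum([18, 6, 19, 41])
= 18 + recursive_sum([6, 19, 41])
= 18 + 6 + recursive_sum([19, 41])
= 18 + 6 + 19 + recursive_sum([41])
= 18 + 6 + 19 + 41 + recursive_sum([])
= 18 + 6 + 19 + 41 + 0
= 84


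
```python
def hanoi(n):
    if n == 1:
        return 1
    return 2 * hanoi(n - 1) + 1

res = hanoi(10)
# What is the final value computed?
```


hanoi(10)
= 2 * hanoi(9) + 1
= 2 * (2 * hanoi(8) + 1) + 1
= 2 * (2 * (2 * hanoi(7) + 1) + 1) + 1
= 2 * (2 * (2 * (2 * hanoi(6) + 1) + 1) + 1) + 1
= 2 * (2 * (2 * (2 * (2 * hanoi(5) + 1) + 1) + 1) + 1) + 1
= 2 * (2 * (2 * (2 * (2 * (2 * hanoi(4) + 1) + 1) + 1) + 1) + 1) + 1
= 2 * (2 * (2 * (2 * (2 * (2 * (2 * hanoi(3) + 1) + 1) + 1) + 1) + 1) + 1) + 1
= 2 * (2 * (2 * (2 * (2 * (2 * (2 * (2 * hanoi(2) + 1) + 1) + 1) + 1) + 1) + 1) + 1) + 1
= 2 * (2 * (2 * (2 * (2 * (2 * (2 * (2 * (2 * hanoi(1) + 1) + 1) + 1) + 1) + 1) + 1) + 1) + 1) + 1
Now compute bottom-up:
hanoi(1) = 1
hanoi(2) = 2 * 1 + 1 = 3
hanoi(3) = 2 * 3 + 1 = 7
hanoi(4) = 2 * 7 + 1 = 15
hanoi(5) = 2 * 15 + 1 = 31
hanoi(6) = 2 * 31 + 1 = 63
hanoi(7) = 2 * 63 + 1 = 127
hanoi(8) = 2 * 127 + 1 = 255
hanoi(9) = 2 * 255 + 1 = 511
hanoi(10) = 2 * 511 + 1 = 1023
= 1023


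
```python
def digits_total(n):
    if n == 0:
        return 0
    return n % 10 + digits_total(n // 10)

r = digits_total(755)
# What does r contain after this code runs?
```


digits_total(755)
= 5 + digits_total(75)
= 5 + 5 + digits_total(7)
= 5 + 5 + 7 + digits_total(0)
= 5 + 5 + 7 + 0
= 17


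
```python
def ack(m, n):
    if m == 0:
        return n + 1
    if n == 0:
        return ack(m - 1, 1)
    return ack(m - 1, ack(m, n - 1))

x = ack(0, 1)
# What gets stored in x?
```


ack(0, 1)
m == 0: return 1 + 1 = 2
= 2


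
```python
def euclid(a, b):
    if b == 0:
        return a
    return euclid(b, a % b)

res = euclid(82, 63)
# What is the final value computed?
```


euclid(82, 63)
= euclid(63, 82 % 63) = euclid(63, 19)
= euclid(19, 63 % 19) = euclid(19, 6)
= euclid(6, 19 % 6) = euclid(6, 1)
= euclid(1, 6 % 1) = euclid(1, 0)
b == 0, return a = 1


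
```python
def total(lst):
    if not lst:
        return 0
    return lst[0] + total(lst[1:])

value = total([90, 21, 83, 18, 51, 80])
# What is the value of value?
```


total([90, 21, 83, 18, 51, 80])
= 90 + total([21, 83, 18, 51, 80])
= 90 + 21 + total([83, 18, 51, 80])
= 90 + 21 + 83 + total([18, 51, 80])
= 90 + 21 + 83 + 18 + total([51, 80])
= 90 + 21 + 83 + 18 + 51 + total([80])
= 90 + 21 + 83 + 18 + 51 + 80 + total([])
= 90 + 21 + 83 + 18 + 51 + 80 + 0
= 343


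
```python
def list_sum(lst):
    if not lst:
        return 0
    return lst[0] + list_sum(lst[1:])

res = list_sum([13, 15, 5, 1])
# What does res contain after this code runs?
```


list_sum([13, 15, 5, 1])
= 13 + list_sum([15, 5, 1])
= 13 + 15 + list_sum([5, 1])
= 13 + 15 + 5 + list_sum([1])
= 13 + 15 + 5 + 1 + list_sum([])
= 13 + 15 + 5 + 1 + 0
= 34


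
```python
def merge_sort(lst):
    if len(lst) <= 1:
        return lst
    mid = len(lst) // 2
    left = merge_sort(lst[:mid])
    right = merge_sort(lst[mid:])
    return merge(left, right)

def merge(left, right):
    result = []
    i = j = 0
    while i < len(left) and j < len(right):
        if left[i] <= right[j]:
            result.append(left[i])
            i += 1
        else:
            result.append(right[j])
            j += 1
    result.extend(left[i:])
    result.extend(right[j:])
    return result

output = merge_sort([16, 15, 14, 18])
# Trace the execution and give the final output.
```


merge_sort([16, 15, 14, 18])
Split into [16, 15] and [14, 18]
Left sorted: [15, 16]
Right sorted: [14, 18]
Merge [15, 16] and [14, 18]
= [14, 15, 16, 18]


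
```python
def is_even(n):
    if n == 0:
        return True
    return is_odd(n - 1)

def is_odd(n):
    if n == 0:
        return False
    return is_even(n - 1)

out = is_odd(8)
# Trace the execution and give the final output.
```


is_odd(8)
= is_even(7)
= is_odd(6)
= is_even(5)
= is_odd(4)
= is_even(3)
= is_odd(2)
= is_even(1)
= is_odd(0)
n == 0: return False
= False


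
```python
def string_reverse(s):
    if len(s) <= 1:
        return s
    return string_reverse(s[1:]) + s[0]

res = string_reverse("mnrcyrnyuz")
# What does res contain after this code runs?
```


string_reverse("mnrcyrnyuz")
= string_reverse("nrcyrnyuz") + "m"
= string_reverse("rcyrnyuz") + "n" + "m"
= string_reverse("cyrnyuz") + "r" + "n" + "m"
= string_reverse("yrnyuz") + "c" + "r" + "n" + "m"
= string_reverse("rnyuz") + "y" + "c" + "r" + "n" + "m"
= string_reverse("nyuz") + "r" + "y" + "c" + "r" + "n" + "m"
= string_reverse("yuz") + "n" + "r" + "y" + "c" + "r" + "n" + "m"
= string_reverse("uz") + "y" + "n" + "r" + "y" + "c" + "r" + "n" + "m"
= string_reverse("z") + "u" + "y" + "n" + "r" + "y" + "c" + "r" + "n" + "m"
= "z" + "u" + "y" + "n" + "r" + "y" + "c" + "r" + "n" + "m"
= "zuynrycrnm"


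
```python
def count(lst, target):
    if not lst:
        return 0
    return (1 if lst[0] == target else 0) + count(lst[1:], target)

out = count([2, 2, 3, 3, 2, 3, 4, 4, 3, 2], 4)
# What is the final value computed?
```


count([2, 2, 3, 3, 2, 3, 4, 4, 3, 2], 4)
lst[0]=2 != 4: 0 + count([2, 3, 3, 2, 3, 4, 4, 3, 2], 4)
lst[0]=2 != 4: 0 + count([3, 3, 2, 3, 4, 4, 3, 2], 4)
lst[0]=3 != 4: 0 + count([3, 2, 3, 4, 4, 3, 2], 4)
lst[0]=3 != 4: 0 + count([2, 3, 4, 4, 3, 2], 4)
lst[0]=2 != 4: 0 + count([3, 4, 4, 3, 2], 4)
lst[0]=3 != 4: 0 + count([4, 4, 3, 2], 4)
lst[0]=4 == 4: 1 + count([4, 3, 2], 4)
lst[0]=4 == 4: 1 + count([3, 2], 4)
lst[0]=3 != 4: 0 + count([2], 4)
lst[0]=2 != 4: 0 + count([], 4)
= 2


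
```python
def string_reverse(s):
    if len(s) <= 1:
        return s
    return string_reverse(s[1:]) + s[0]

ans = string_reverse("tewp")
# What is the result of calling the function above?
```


string_reverse("tewp")
= string_reverse("ewp") + "t"
= string_reverse("wp") + "e" + "t"
= string_reverse("p") + "w" + "e" + "t"
= "p" + "w" + "e" + "t"
= "pwet"


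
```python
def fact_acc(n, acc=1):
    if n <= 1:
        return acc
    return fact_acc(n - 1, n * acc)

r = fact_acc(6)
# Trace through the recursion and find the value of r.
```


fact_acc(6, 1)
= fact_acc(5, 6 * 1) = fact_acc(5, 6)
= fact_acc(4, 5 * 6) = fact_acc(4, 30)
= fact_acc(3, 4 * 30) = fact_acc(3, 120)
= fact_acc(2, 3 * 120) = fact_acc(2, 360)
= fact_acc(1, 2 * 360) = fact_acc(1, 720)
n <= 1, return acc = 720


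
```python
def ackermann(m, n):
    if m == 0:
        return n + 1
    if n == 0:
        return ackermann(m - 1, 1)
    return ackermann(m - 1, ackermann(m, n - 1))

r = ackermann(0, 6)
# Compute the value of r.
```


ackermann(0, 6)
m == 0: return 6 + 1 = 7
= 7


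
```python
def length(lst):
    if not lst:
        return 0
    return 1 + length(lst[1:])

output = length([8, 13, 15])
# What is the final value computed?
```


length([8, 13, 15])
= 1 + length([13, 15])
= 1 + 1 + length([15])
= 1 + 1 + 1 + length([])
= 1 + 1 + 1 + 0
= 3


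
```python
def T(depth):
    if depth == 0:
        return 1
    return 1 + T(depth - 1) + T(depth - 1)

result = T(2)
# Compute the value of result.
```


T(2)
= 1 + T(1) + T(1)
= 1 + 2 * T(1)
T(k) = 2^(k+1) - 1
T(0) = 1
T(1) = 3
T(2) = 7
T(2) = 2^3 - 1 = 7
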